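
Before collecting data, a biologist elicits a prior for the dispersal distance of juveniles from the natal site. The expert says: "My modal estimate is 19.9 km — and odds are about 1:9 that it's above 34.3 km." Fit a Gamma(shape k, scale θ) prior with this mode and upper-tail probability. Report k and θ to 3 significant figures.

k ≈ 7.4, θ ≈ 3.11

Gamma(k,θ) with k>1 has mode (k−1)θ, so θ = 19.9/(k−1).
Need P(X < 34.3) = 0.9 with θ tied to k this way. Start at k = 2, θ = 19.9: P(X<34.3) ≈ 0.514.
Too low — raise k to concentrate. Iterating converges to k ≈ 7.4.
Then θ = 19.9/(7.4−1) ≈ 3.11.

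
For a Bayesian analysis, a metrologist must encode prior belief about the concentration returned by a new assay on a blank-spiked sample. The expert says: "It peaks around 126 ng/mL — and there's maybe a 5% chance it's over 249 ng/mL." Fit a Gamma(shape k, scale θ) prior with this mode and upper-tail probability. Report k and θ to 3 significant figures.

Gamma(k,θ) with k>1 has mode (k−1)θ, so θ = 126/(k−1).
Need P(X < 249) = 0.95 with θ tied to k this way. Start at k = 2, θ = 126: P(X<249) ≈ 0.588.
Too low — raise k to concentrate. Iterating converges to k ≈ 6.98.
Then θ = 126/(6.98−1) ≈ 21.1.

k ≈ 6.98, θ ≈ 21.1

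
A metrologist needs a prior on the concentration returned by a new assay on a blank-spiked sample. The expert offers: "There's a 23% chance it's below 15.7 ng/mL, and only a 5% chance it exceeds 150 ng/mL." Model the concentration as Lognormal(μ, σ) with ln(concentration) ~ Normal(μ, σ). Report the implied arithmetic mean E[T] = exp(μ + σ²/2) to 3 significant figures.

E[T] ≈ 49.5 ng/mL

If T ~ Lognormal(μ,σ) then ln T ~ Normal(μ,σ), so the p-quantile of ln T is μ + z_p·σ.
ln(15.7) = 2.754 and ln(150) = 5.011; z_{0.23} = -0.7388, z_{0.95} = 1.645.
σ = (5.011 − 2.754)/(1.645 − (-0.7388)) = 0.947.
μ = 2.754 − (-0.7388)·0.947 = 3.453.
E[T] = exp(μ + σ²/2) = exp(3.453 + 0.4482) = 49.5 ng/mL.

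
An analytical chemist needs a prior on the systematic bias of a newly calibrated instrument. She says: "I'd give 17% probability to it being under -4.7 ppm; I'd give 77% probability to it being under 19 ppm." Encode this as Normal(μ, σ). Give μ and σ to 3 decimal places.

μ = 8.657, σ = 13.999

For Normal(μ,σ), the p-quantile is μ + z_p·σ. Here z_{0.17} = -0.9542, z_{0.77} = 0.7388.
So -4.7 = μ − 0.9542σ and 19 = μ + 0.7388σ.
Subtracting: σ = (19 − -4.7)/(0.7388 − (-0.9542)) = 13.999.
Then μ = -4.7 − (-0.9542)·13.999 = 8.657.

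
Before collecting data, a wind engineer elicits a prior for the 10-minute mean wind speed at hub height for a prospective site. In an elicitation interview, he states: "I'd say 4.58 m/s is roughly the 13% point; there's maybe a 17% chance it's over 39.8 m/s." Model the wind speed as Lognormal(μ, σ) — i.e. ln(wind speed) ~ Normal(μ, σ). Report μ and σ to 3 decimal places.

If T ~ Lognormal(μ,σ) then ln T ~ Normal(μ,σ), so the p-quantile of ln T is μ + z_p·σ.
ln(4.58) = 1.522 and ln(39.8) = 3.684; z_{0.13} = -1.126, z_{0.83} = 0.9542.
σ = (3.684 − 1.522)/(0.9542 − (-1.126)) = 1.039.
μ = 1.522 − (-1.126)·1.039 = 2.692.

μ ≈ 2.692, σ ≈ 1.039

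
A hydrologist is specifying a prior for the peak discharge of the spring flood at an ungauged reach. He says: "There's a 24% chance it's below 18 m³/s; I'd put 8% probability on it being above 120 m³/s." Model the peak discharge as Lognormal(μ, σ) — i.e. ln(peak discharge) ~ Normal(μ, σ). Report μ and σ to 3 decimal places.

If T ~ Lognormal(μ,σ) then ln T ~ Normal(μ,σ), so the p-quantile of ln T is μ + z_p·σ.
ln(18) = 2.89 and ln(120) = 4.787; z_{0.24} = -0.7063, z_{0.92} = 1.405.
σ = (4.787 − 2.89)/(1.405 − (-0.7063)) = 0.899.
μ = 2.89 − (-0.7063)·0.899 = 3.525.

μ ≈ 3.525, σ ≈ 0.899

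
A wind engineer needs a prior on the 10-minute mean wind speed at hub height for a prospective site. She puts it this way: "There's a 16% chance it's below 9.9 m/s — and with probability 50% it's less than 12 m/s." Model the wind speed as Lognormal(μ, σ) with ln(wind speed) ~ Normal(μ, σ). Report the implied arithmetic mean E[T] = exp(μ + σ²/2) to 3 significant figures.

If T ~ Lognormal(μ,σ) then ln T ~ Normal(μ,σ), so the p-quantile of ln T is μ + z_p·σ.
ln(9.9) = 2.293 and ln(12) = 2.485; z_{0.16} = -0.9945, z_{0.5} = 0.
σ = (2.485 − 2.293)/(0 − (-0.9945)) = 0.193.
μ = 2.293 − (-0.9945)·0.193 = 2.485.
E[T] = exp(μ + σ²/2) = exp(2.485 + 0.0187) = 12.2 m/s.

E[T] ≈ 12.2 m/s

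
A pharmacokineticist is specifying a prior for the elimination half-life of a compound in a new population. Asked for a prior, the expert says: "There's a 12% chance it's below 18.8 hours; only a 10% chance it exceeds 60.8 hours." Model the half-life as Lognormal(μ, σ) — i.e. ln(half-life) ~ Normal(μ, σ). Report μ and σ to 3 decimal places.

If T ~ Lognormal(μ,σ) then ln T ~ Normal(μ,σ), so the p-quantile of ln T is μ + z_p·σ.
ln(18.8) = 2.934 and ln(60.8) = 4.108; z_{0.12} = -1.175, z_{0.9} = 1.282.
σ = (4.108 − 2.934)/(1.282 − (-1.175)) = 0.478.
μ = 2.934 − (-1.175)·0.478 = 3.495.

μ ≈ 3.495, σ ≈ 0.478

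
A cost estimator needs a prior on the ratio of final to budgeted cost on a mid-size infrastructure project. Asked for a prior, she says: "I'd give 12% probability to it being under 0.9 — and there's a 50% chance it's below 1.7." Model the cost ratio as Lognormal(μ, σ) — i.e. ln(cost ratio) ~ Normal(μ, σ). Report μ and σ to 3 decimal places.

μ ≈ 0.531, σ ≈ 0.541

If T ~ Lognormal(μ,σ) then ln T ~ Normal(μ,σ), so the p-quantile of ln T is μ + z_p·σ.
ln(0.9) = -0.1054 and ln(1.7) = 0.5306; z_{0.12} = -1.175, z_{0.5} = 0.
σ = (0.5306 − -0.1054)/(0 − (-1.175)) = 0.541.
μ = -0.1054 − (-1.175)·0.541 = 0.531.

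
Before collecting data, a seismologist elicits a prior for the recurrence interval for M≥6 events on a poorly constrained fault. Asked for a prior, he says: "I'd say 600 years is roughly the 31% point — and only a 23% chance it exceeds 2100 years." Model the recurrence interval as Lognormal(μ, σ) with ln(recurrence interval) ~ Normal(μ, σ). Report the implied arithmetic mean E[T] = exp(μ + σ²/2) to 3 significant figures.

If T ~ Lognormal(μ,σ) then ln T ~ Normal(μ,σ), so the p-quantile of ln T is μ + z_p·σ.
ln(600) = 6.397 and ln(2100) = 7.65; z_{0.31} = -0.4959, z_{0.77} = 0.7388.
σ = (7.65 − 6.397)/(0.7388 − (-0.4959)) = 1.015.
μ = 6.397 − (-0.4959)·1.015 = 6.900.
E[T] = exp(μ + σ²/2) = exp(6.900 + 0.5147) = 1660 years.

E[T] ≈ 1660 years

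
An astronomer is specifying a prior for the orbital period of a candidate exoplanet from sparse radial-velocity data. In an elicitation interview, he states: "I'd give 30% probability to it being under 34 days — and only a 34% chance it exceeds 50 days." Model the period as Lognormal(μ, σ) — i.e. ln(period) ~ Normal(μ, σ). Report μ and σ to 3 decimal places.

μ ≈ 3.742, σ ≈ 0.412

If T ~ Lognormal(μ,σ) then ln T ~ Normal(μ,σ), so the p-quantile of ln T is μ + z_p·σ.
ln(34) = 3.526 and ln(50) = 3.912; z_{0.3} = -0.5244, z_{0.66} = 0.4125.
σ = (3.912 − 3.526)/(0.4125 − (-0.5244)) = 0.412.
μ = 3.526 − (-0.5244)·0.412 = 3.742.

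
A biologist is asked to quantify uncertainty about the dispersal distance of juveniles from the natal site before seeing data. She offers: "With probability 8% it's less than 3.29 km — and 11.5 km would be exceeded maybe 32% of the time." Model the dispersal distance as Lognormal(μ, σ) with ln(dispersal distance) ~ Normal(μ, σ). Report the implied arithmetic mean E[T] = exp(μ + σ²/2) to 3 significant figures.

E[T] ≈ 10.5 km

If T ~ Lognormal(μ,σ) then ln T ~ Normal(μ,σ), so the p-quantile of ln T is μ + z_p·σ.
ln(3.29) = 1.191 and ln(11.5) = 2.442; z_{0.08} = -1.405, z_{0.68} = 0.4677.
σ = (2.442 − 1.191)/(0.4677 − (-1.405)) = 0.668.
μ = 1.191 − (-1.405)·0.668 = 2.130.
E[T] = exp(μ + σ²/2) = exp(2.130 + 0.2233) = 10.5 km.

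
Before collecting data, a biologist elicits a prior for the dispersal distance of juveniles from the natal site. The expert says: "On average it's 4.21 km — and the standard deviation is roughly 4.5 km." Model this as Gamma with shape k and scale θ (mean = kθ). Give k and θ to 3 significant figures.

For Gamma(k, scale θ): mean = kθ, variance = kθ², so CV = 1/√k.
CV = SD/mean = 4.5/4.21 = 1.069, hence k = 1/CV² = 0.875.
Then θ = mean/k = 4.21/0.875 = 4.81.

k ≈ 0.875, θ ≈ 4.81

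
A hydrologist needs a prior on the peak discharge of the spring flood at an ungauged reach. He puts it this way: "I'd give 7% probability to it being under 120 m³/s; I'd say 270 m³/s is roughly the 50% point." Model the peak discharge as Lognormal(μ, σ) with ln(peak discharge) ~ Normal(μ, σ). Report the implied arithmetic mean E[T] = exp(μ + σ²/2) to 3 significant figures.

If T ~ Lognormal(μ,σ) then ln T ~ Normal(μ,σ), so the p-quantile of ln T is μ + z_p·σ.
ln(120) = 4.787 and ln(270) = 5.598; z_{0.07} = -1.476, z_{0.5} = 0.
σ = (5.598 − 4.787)/(0 − (-1.476)) = 0.549.
μ = 4.787 − (-1.476)·0.549 = 5.598.
E[T] = exp(μ + σ²/2) = exp(5.598 + 0.1510) = 314 m³/s.

E[T] ≈ 314 m³/s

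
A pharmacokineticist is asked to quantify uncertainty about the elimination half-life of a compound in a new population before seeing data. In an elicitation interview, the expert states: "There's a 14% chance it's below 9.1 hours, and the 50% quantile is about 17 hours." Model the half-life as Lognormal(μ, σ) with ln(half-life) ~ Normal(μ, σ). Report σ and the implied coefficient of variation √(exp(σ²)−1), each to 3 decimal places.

If T ~ Lognormal(μ,σ) then ln T ~ Normal(μ,σ), so the p-quantile of ln T is μ + z_p·σ.
ln(9.1) = 2.208 and ln(17) = 2.833; z_{0.14} = -1.08, z_{0.5} = 0.
σ = (2.833 − 2.208)/(0 − (-1.08)) = 0.578.
μ = 2.208 − (-1.08)·0.578 = 2.833.
CV = √(exp(σ²)−1) = √(exp(0.3346)−1) = 0.630.

σ ≈ 0.578, CV ≈ 0.630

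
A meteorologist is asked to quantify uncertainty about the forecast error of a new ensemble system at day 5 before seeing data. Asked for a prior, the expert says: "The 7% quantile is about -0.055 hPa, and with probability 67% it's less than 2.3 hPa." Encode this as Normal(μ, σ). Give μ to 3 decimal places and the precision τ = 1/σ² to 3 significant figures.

The p-quantile of Normal(μ,σ) is μ + z_p·σ, with z_{0.07} = -1.476 and z_{0.67} = 0.4399.
Eliminate σ: μ = (z₂·x₁ − z₁·x₂)/(z₂ − z₁) = (0.4399·-0.055 − (-1.476)·2.3)/1.916 = 1.759.
Then σ = (x₂ − x₁)/(z₂ − z₁) = (2.3 − -0.055)/1.916 = 1.229.
Precision τ = 1/σ² = 1/1.229² = 0.662.

μ = 1.759, τ = 0.662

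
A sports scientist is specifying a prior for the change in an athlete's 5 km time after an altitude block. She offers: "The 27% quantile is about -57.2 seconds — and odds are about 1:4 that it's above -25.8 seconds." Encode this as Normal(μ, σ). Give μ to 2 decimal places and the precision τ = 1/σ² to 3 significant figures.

μ = -43.97, τ = 0.00215

The p-quantile of Normal(μ,σ) is μ + z_p·σ, with z_{0.27} = -0.6128 and z_{0.8} = 0.8416.
Eliminate σ: μ = (z₂·x₁ − z₁·x₂)/(z₂ − z₁) = (0.8416·-57.2 − (-0.6128)·-25.8)/1.454 = -43.97.
Then σ = (x₂ − x₁)/(z₂ − z₁) = (-25.8 − -57.2)/1.454 = 21.59.
Precision τ = 1/σ² = 1/21.59² = 0.00215.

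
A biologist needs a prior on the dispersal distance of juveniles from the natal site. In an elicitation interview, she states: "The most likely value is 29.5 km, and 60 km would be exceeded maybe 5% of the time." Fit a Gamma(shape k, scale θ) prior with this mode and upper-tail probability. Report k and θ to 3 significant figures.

k ≈ 6.49, θ ≈ 5.37

Gamma(k,θ) with k>1 has mode (k−1)θ, so θ = 29.5/(k−1).
Need P(X < 60) = 0.95 with θ tied to k this way. Start at k = 2, θ = 29.5: P(X<60) ≈ 0.603.
Too low — raise k to concentrate. Iterating converges to k ≈ 6.49.
Then θ = 29.5/(6.49−1) ≈ 5.37.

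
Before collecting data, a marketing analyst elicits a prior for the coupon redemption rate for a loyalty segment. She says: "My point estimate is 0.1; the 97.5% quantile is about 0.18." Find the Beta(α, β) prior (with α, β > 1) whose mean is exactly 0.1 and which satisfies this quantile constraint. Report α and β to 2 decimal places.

With mean 0.1 fixed, write α = 0.1s, β = 0.9s where s = α+β.
Need P(θ < 0.18) = 0.975 under Beta(0.1s, 0.9s). Normal approximation: (q−m)/√(m(1−m)/s) ≈ z_{0.975} = 1.96, so s ≈ 0.1·0.9·(1.96)²/(0.18−0.1)² = 54.0.
At s = 54.0: P(θ<0.18) ≈ 0.960. Adjusting to match 0.975 gives s ≈ 69.56.
So α = 0.1·69.56 ≈ 6.96, β = 0.9·69.56 ≈ 62.60.

α ≈ 6.96, β ≈ 62.60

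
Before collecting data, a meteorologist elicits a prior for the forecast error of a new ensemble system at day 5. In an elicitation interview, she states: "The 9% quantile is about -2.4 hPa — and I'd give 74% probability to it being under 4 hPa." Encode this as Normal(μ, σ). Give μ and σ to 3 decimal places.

The p-quantile of Normal(μ,σ) is μ + z_p·σ, with z_{0.09} = -1.341 and z_{0.74} = 0.6433.
Eliminate σ: μ = (z₂·x₁ − z₁·x₂)/(z₂ − z₁) = (0.6433·-2.4 − (-1.341)·4)/1.984 = 1.925.
Then σ = (x₂ − x₁)/(z₂ − z₁) = (4 − -2.4)/1.984 = 3.226.

μ = 1.925, σ = 3.226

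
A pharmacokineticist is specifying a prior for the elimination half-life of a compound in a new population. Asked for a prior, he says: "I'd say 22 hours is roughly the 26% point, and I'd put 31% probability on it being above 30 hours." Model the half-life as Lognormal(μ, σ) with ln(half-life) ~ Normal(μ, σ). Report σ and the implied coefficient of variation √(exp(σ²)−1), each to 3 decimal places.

σ ≈ 0.272, CV ≈ 0.277

If T ~ Lognormal(μ,σ) then ln T ~ Normal(μ,σ), so the p-quantile of ln T is μ + z_p·σ.
ln(22) = 3.091 and ln(30) = 3.401; z_{0.26} = -0.6433, z_{0.69} = 0.4959.
σ = (3.401 − 3.091)/(0.4959 − (-0.6433)) = 0.272.
μ = 3.091 − (-0.6433)·0.272 = 3.266.
CV = √(exp(σ²)−1) = √(exp(0.0741)−1) = 0.277.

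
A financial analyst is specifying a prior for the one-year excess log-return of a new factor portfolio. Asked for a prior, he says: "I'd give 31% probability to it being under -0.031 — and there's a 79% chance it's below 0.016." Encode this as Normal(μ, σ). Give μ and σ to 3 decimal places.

μ = -0.013, σ = 0.036

For Normal(μ,σ), the p-quantile is μ + z_p·σ. Here z_{0.31} = -0.4959, z_{0.79} = 0.8064.
So -0.031 = μ − 0.4959σ and 0.016 = μ + 0.8064σ.
Subtracting: σ = (0.016 − -0.031)/(0.8064 − (-0.4959)) = 0.036.
Then μ = -0.031 − (-0.4959)·0.036 = -0.013.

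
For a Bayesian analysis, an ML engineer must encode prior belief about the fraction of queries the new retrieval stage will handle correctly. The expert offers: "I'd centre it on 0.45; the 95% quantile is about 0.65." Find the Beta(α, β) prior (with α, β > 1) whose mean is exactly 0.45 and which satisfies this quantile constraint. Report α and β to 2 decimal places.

α ≈ 7.40, β ≈ 9.04

With mean 0.45 fixed, write α = 0.45s, β = 0.55s where s = α+β.
Need P(θ < 0.65) = 0.95 under Beta(0.45s, 0.55s). Normal approximation: (q−m)/√(m(1−m)/s) ≈ z_{0.95} = 1.64, so s ≈ 0.45·0.55·(1.64)²/(0.65−0.45)² = 16.7.
At s = 16.7: P(θ<0.65) ≈ 0.952. Adjusting to match 0.95 gives s ≈ 16.44.
So α = 0.45·16.44 ≈ 7.40, β = 0.55·16.44 ≈ 9.04.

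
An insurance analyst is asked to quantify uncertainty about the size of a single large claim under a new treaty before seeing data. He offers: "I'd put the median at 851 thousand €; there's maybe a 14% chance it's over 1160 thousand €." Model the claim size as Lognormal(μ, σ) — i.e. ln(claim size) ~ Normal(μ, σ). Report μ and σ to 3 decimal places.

If T ~ Lognormal(μ,σ) then ln T ~ Normal(μ,σ), so the p-quantile of ln T is μ + z_p·σ.
ln(851) = 6.746 and ln(1160) = 7.056; z_{0.5} = 0, z_{0.86} = 1.08.
σ = (7.056 − 6.746)/(1.08 − (0)) = 0.287.
μ = 6.746 − (0)·0.287 = 6.746.

μ ≈ 6.746, σ ≈ 0.287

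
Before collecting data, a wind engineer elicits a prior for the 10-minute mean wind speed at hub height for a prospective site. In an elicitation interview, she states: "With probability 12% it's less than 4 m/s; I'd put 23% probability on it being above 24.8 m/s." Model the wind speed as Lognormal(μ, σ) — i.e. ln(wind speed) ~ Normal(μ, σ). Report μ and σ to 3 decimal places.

μ ≈ 2.506, σ ≈ 0.953

If T ~ Lognormal(μ,σ) then ln T ~ Normal(μ,σ), so the p-quantile of ln T is μ + z_p·σ.
ln(4) = 1.386 and ln(24.8) = 3.211; z_{0.12} = -1.175, z_{0.77} = 0.7388.
σ = (3.211 − 1.386)/(0.7388 − (-1.175)) = 0.953.
μ = 1.386 − (-1.175)·0.953 = 2.506.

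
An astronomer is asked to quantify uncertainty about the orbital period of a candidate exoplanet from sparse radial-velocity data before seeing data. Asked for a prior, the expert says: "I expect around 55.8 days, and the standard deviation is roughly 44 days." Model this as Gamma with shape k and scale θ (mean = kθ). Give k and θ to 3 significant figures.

For Gamma(k, scale θ): mean = kθ, variance = kθ², so CV = 1/√k.
CV = SD/mean = 44/55.8 = 0.7885, hence k = 1/CV² = 1.61.
Then θ = mean/k = 55.8/1.61 = 34.7.

k ≈ 1.61, θ ≈ 34.7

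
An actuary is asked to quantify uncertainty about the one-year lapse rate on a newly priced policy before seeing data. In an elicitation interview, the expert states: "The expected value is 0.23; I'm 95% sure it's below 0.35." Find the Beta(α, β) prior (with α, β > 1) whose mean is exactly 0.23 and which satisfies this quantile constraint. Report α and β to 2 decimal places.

α ≈ 8.55, β ≈ 28.62

With mean 0.23 fixed, write α = 0.23s, β = 0.77s where s = α+β.
Need P(θ < 0.35) = 0.95 under Beta(0.23s, 0.77s). Normal approximation: (q−m)/√(m(1−m)/s) ≈ z_{0.95} = 1.64, so s ≈ 0.23·0.77·(1.64)²/(0.35−0.23)² = 33.3.
At s = 33.3: P(θ<0.35) ≈ 0.941. Adjusting to match 0.95 gives s ≈ 37.17.
So α = 0.23·37.17 ≈ 8.55, β = 0.77·37.17 ≈ 28.62.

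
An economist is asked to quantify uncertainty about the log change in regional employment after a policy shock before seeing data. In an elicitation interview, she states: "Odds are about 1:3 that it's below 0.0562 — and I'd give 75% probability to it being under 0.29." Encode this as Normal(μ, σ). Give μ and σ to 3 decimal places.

The p-quantile of Normal(μ,σ) is μ + z_p·σ, with z_{0.25} = -0.6745 and z_{0.75} = 0.6745.
Eliminate σ: μ = (z₂·x₁ − z₁·x₂)/(z₂ − z₁) = (0.6745·0.0562 − (-0.6745)·0.29)/1.349 = 0.173.
Then σ = (x₂ − x₁)/(z₂ − z₁) = (0.29 − 0.0562)/1.349 = 0.173.

μ = 0.173, σ = 0.173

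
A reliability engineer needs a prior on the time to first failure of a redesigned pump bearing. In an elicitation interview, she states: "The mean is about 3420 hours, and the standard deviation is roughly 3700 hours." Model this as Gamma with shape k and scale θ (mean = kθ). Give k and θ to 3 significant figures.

For Gamma(k, scale θ): mean = kθ, variance = kθ², so CV = 1/√k.
CV = SD/mean = 3700/3420 = 1.082, hence k = 1/CV² = 0.854.
Then θ = mean/k = 3420/0.854 = 4000.

k ≈ 0.854, θ ≈ 4000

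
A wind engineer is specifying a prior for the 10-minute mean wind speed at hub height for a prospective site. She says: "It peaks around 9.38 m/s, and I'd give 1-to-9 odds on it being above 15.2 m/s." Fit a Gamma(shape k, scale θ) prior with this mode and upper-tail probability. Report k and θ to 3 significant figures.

k ≈ 9.08, θ ≈ 1.16

Gamma(k,θ) with k>1 has mode (k−1)θ, so θ = 9.38/(k−1).
Need P(X < 15.2) = 0.9 with θ tied to k this way. Start at k = 2, θ = 9.38: P(X<15.2) ≈ 0.482.
Too low — raise k to concentrate. Iterating converges to k ≈ 9.08.
Then θ = 9.38/(9.08−1) ≈ 1.16.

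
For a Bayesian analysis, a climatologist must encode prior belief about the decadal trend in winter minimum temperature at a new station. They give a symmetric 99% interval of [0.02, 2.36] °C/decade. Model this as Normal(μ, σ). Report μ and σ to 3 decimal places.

μ = 1.190, σ = 0.454

A symmetric 99% interval runs μ ± z·σ with z = 2.576.
Half-width = 1.17, so σ = 1.17/2.576 = 0.454.
μ is the interval midpoint, 1.190.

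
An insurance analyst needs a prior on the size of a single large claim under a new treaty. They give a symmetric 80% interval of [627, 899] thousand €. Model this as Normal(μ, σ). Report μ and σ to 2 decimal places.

A symmetric 80% interval runs μ ± z·σ with z = 1.282.
Half-width = 136, so σ = 136/1.282 = 106.12.
μ is the interval midpoint, 763.00.

μ = 763.00, σ = 106.12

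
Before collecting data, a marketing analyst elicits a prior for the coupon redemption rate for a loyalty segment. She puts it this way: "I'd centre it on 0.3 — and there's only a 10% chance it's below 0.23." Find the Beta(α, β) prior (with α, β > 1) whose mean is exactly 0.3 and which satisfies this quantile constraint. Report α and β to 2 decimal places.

With mean 0.3 fixed, write α = 0.3s, β = 0.7s where s = α+β.
Need P(θ < 0.23) = 0.1 under Beta(0.3s, 0.7s). Normal approximation: (q−m)/√(m(1−m)/s) ≈ z_{0.1} = -1.28, so s ≈ 0.3·0.7·(-1.28)²/(0.23−0.3)² = 70.4.
At s = 70.4: P(θ<0.23) ≈ 0.095. Adjusting to match 0.1 gives s ≈ 67.29.
So α = 0.3·67.29 ≈ 20.19, β = 0.7·67.29 ≈ 47.10.

α ≈ 20.19, β ≈ 47.10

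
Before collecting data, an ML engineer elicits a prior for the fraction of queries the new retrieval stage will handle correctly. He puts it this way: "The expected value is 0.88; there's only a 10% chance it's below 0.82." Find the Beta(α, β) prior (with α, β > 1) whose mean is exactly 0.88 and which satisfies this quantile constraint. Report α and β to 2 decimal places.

With mean 0.88 fixed, write α = 0.88s, β = 0.12s where s = α+β.
Need P(θ < 0.82) = 0.1 under Beta(0.88s, 0.12s). Normal approximation: (q−m)/√(m(1−m)/s) ≈ z_{0.1} = -1.28, so s ≈ 0.88·0.12·(-1.28)²/(0.82−0.88)² = 48.2.
At s = 48.2: P(θ<0.82) ≈ 0.107. Adjusting to match 0.1 gives s ≈ 51.78.
So α = 0.88·51.78 ≈ 45.57, β = 0.12·51.78 ≈ 6.21.

α ≈ 45.57, β ≈ 6.21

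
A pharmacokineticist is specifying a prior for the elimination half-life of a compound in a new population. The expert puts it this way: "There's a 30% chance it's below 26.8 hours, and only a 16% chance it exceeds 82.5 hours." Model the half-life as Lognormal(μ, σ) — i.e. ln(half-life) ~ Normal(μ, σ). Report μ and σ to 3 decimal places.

μ ≈ 3.677, σ ≈ 0.740

If T ~ Lognormal(μ,σ) then ln T ~ Normal(μ,σ), so the p-quantile of ln T is μ + z_p·σ.
ln(26.8) = 3.288 and ln(82.5) = 4.413; z_{0.3} = -0.5244, z_{0.84} = 0.9945.
σ = (4.413 − 3.288)/(0.9945 − (-0.5244)) = 0.740.
μ = 3.288 − (-0.5244)·0.740 = 3.677.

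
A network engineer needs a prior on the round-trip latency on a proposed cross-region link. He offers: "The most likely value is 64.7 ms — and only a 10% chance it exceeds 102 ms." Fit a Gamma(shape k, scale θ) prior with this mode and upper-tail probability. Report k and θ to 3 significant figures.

k ≈ 10, θ ≈ 7.15

Gamma(k,θ) with k>1 has mode (k−1)θ, so θ = 64.7/(k−1).
Need P(X < 102) = 0.9 with θ tied to k this way. Start at k = 2, θ = 64.7: P(X<102) ≈ 0.467.
Too low — raise k to concentrate. Iterating converges to k ≈ 10.
Then θ = 64.7/(10−1) ≈ 7.15.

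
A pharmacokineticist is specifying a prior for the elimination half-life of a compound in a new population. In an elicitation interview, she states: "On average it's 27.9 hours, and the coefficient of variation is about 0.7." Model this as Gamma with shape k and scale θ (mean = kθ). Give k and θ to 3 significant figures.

For Gamma(k, scale θ): mean = kθ, variance = kθ², so CV = 1/√k.
CV = 0.7, hence k = 1/CV² = 2.04.
Then θ = mean/k = 27.9/2.04 = 13.7.

k ≈ 2.04, θ ≈ 13.7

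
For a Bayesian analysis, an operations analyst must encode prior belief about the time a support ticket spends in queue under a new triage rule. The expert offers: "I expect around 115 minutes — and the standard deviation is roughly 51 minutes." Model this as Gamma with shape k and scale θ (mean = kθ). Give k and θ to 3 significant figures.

For Gamma(k, scale θ): mean = kθ, variance = kθ², so CV = 1/√k.
CV = SD/mean = 51/115 = 0.4435, hence k = 1/CV² = 5.08.
Then θ = mean/k = 115/5.08 = 22.6.

k ≈ 5.08, θ ≈ 22.6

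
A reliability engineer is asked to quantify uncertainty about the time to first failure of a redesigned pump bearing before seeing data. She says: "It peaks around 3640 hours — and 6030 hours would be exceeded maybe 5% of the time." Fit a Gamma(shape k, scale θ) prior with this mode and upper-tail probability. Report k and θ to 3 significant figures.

k ≈ 12, θ ≈ 332

Gamma(k,θ) with k>1 has mode (k−1)θ, so θ = 3640/(k−1).
Need P(X < 6030) = 0.95 with θ tied to k this way. Start at k = 2, θ = 3640: P(X<6030) ≈ 0.493.
Too low — raise k to concentrate. Iterating converges to k ≈ 12.
Then θ = 3640/(12−1) ≈ 332.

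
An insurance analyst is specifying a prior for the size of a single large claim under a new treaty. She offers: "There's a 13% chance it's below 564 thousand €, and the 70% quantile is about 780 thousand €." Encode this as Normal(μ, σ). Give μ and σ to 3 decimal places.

The p-quantile of Normal(μ,σ) is μ + z_p·σ, with z_{0.13} = -1.126 and z_{0.7} = 0.5244.
Eliminate σ: μ = (z₂·x₁ − z₁·x₂)/(z₂ − z₁) = (0.5244·564 − (-1.126)·780)/1.651 = 711.384.
Then σ = (x₂ − x₁)/(z₂ − z₁) = (780 − 564)/1.651 = 130.846.

μ = 711.384, σ = 130.846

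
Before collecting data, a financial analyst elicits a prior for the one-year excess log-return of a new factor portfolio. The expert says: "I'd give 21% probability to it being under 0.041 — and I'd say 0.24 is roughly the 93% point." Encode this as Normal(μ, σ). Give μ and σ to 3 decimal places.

For Normal(μ,σ), the p-quantile is μ + z_p·σ. Here z_{0.21} = -0.8064, z_{0.93} = 1.476.
So 0.041 = μ − 0.8064σ and 0.24 = μ + 1.476σ.
Subtracting: σ = (0.24 − 0.041)/(1.476 − (-0.8064)) = 0.087.
Then μ = 0.041 − (-0.8064)·0.087 = 0.111.

μ = 0.111, σ = 0.087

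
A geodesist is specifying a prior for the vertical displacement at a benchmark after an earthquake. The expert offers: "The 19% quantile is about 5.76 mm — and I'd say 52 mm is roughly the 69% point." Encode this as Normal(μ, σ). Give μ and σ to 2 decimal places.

μ = 35.31, σ = 33.66

The p-quantile of Normal(μ,σ) is μ + z_p·σ, with z_{0.19} = -0.8779 and z_{0.69} = 0.4959.
Eliminate σ: μ = (z₂·x₁ − z₁·x₂)/(z₂ − z₁) = (0.4959·5.76 − (-0.8779)·52)/1.374 = 35.31.
Then σ = (x₂ − x₁)/(z₂ − z₁) = (52 − 5.76)/1.374 = 33.66.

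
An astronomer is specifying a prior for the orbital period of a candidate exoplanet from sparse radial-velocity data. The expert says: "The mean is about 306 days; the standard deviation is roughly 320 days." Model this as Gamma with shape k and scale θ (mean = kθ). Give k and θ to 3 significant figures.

k ≈ 0.914, θ ≈ 335

For Gamma(k, scale θ): mean = kθ, variance = kθ², so CV = 1/√k.
CV = SD/mean = 320/306 = 1.046, hence k = 1/CV² = 0.914.
Then θ = mean/k = 306/0.914 = 335.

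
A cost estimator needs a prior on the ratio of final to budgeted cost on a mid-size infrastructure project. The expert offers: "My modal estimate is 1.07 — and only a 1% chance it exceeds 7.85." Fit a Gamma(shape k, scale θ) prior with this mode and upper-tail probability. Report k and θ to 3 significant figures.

Gamma(k,θ) with k>1 has mode (k−1)θ, so θ = 1.07/(k−1).
Need P(X < 7.85) = 0.99 with θ tied to k this way. Start at k = 2, θ = 1.07: P(X<7.85) ≈ 0.995.
Too high — lower k to spread out. Iterating converges to k ≈ 1.87.
Then θ = 1.07/(1.87−1) ≈ 1.23.

k ≈ 1.87, θ ≈ 1.23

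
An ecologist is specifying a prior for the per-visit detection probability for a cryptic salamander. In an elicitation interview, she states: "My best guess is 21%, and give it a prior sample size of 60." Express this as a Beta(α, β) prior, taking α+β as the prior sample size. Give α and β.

α = 12.6, β = 47.4

Under the effective-sample-size interpretation, Beta(α, β) has prior mean α/(α+β) and prior sample size α+β.
So α+β = 60 and α/(α+β) = 0.21, giving α = 0.21·60 = 12.6 and β = 60 − 12.6 = 47.4.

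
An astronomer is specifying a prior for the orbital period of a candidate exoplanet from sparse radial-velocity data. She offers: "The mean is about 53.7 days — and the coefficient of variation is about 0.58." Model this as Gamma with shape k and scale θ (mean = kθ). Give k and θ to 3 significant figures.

For Gamma(k, scale θ): mean = kθ, variance = kθ², so CV = 1/√k.
CV = 0.58, hence k = 1/CV² = 2.97.
Then θ = mean/k = 53.7/2.97 = 18.1.

k ≈ 2.97, θ ≈ 18.1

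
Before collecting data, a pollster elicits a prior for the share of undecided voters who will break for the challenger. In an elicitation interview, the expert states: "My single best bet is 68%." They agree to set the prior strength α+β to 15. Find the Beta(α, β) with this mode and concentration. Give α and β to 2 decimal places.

α = 9.84, β = 5.16

For α,β > 1 the Beta mode is (α−1)/(α+β−2). With α+β = 15, the mode is (α−1)/13.
Set (α−1)/13 = 0.68 → α = 1 + 0.68·13 = 9.84.
β = 15 − α = 5.16.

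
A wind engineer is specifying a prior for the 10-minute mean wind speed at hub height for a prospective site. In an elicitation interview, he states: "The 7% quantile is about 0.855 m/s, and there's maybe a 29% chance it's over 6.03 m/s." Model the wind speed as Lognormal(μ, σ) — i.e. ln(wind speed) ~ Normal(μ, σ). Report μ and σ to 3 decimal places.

If T ~ Lognormal(μ,σ) then ln T ~ Normal(μ,σ), so the p-quantile of ln T is μ + z_p·σ.
ln(0.855) = -0.1567 and ln(6.03) = 1.797; z_{0.07} = -1.476, z_{0.71} = 0.5534.
σ = (1.797 − -0.1567)/(0.5534 − (-1.476)) = 0.963.
μ = -0.1567 − (-1.476)·0.963 = 1.264.

μ ≈ 1.264, σ ≈ 0.963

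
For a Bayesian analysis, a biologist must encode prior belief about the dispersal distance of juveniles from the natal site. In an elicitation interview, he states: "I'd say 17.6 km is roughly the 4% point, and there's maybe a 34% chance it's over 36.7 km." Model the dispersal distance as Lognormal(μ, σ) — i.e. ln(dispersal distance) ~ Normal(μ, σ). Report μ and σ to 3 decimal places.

μ ≈ 3.463, σ ≈ 0.340

If T ~ Lognormal(μ,σ) then ln T ~ Normal(μ,σ), so the p-quantile of ln T is μ + z_p·σ.
ln(17.6) = 2.868 and ln(36.7) = 3.603; z_{0.04} = -1.751, z_{0.66} = 0.4125.
σ = (3.603 − 2.868)/(0.4125 − (-1.751)) = 0.340.
μ = 2.868 − (-1.751)·0.340 = 3.463.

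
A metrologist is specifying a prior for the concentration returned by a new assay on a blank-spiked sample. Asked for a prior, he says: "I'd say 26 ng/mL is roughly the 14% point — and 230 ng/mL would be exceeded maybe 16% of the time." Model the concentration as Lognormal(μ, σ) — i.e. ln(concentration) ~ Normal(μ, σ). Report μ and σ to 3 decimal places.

μ ≈ 4.393, σ ≈ 1.051

If T ~ Lognormal(μ,σ) then ln T ~ Normal(μ,σ), so the p-quantile of ln T is μ + z_p·σ.
ln(26) = 3.258 and ln(230) = 5.438; z_{0.14} = -1.08, z_{0.84} = 0.9945.
σ = (5.438 − 3.258)/(0.9945 − (-1.08)) = 1.051.
μ = 3.258 − (-1.08)·1.051 = 4.393.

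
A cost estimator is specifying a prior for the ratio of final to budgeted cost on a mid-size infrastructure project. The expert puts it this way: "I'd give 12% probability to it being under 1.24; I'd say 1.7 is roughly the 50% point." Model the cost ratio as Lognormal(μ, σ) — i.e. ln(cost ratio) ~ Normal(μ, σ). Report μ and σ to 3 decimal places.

If T ~ Lognormal(μ,σ) then ln T ~ Normal(μ,σ), so the p-quantile of ln T is μ + z_p·σ.
ln(1.24) = 0.2151 and ln(1.7) = 0.5306; z_{0.12} = -1.175, z_{0.5} = 0.
σ = (0.5306 − 0.2151)/(0 − (-1.175)) = 0.269.
μ = 0.2151 − (-1.175)·0.269 = 0.531.

μ ≈ 0.531, σ ≈ 0.269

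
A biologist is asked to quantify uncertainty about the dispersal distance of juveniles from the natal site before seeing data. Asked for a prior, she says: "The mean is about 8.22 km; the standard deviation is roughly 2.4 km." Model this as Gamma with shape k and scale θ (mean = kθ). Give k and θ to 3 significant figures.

For Gamma(k, scale θ): mean = kθ, variance = kθ², so CV = 1/√k.
CV = SD/mean = 2.4/8.22 = 0.292, hence k = 1/CV² = 11.7.
Then θ = mean/k = 8.22/11.7 = 0.701.

k ≈ 11.7, θ ≈ 0.701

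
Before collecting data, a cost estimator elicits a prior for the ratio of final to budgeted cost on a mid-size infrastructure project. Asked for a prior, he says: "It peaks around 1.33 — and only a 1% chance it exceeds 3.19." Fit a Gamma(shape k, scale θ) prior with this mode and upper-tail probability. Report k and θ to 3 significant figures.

Gamma(k,θ) with k>1 has mode (k−1)θ, so θ = 1.33/(k−1).
Need P(X < 3.19) = 0.99 with θ tied to k this way. Start at k = 2, θ = 1.33: P(X<3.19) ≈ 0.691.
Too low — raise k to concentrate. Iterating converges to k ≈ 7.19.
Then θ = 1.33/(7.19−1) ≈ 0.215.

k ≈ 7.19, θ ≈ 0.215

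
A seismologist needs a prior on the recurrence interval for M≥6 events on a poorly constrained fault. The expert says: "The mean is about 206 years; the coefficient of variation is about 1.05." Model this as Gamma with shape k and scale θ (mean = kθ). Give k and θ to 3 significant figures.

k ≈ 0.907, θ ≈ 227

For Gamma(k, scale θ): mean = kθ, variance = kθ², so CV = 1/√k.
CV = 1.05, hence k = 1/CV² = 0.907.
Then θ = mean/k = 206/0.907 = 227.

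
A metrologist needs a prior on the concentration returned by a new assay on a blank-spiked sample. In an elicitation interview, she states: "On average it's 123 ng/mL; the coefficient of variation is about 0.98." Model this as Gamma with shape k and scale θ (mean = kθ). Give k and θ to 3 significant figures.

For Gamma(k, scale θ): mean = kθ, variance = kθ², so CV = 1/√k.
CV = 0.98, hence k = 1/CV² = 1.04.
Then θ = mean/k = 123/1.04 = 118.

k ≈ 1.04, θ ≈ 118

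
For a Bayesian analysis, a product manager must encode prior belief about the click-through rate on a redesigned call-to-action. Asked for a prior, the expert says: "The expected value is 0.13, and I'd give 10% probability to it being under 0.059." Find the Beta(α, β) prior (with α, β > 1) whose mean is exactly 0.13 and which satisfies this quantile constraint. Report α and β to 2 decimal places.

With mean 0.13 fixed, write α = 0.13s, β = 0.87s where s = α+β.
Need P(θ < 0.059) = 0.1 under Beta(0.13s, 0.87s). Normal approximation: (q−m)/√(m(1−m)/s) ≈ z_{0.1} = -1.28, so s ≈ 0.13·0.87·(-1.28)²/(0.059−0.13)² = 36.8.
At s = 36.8: P(θ<0.059) ≈ 0.073. Adjusting to match 0.1 gives s ≈ 29.85.
So α = 0.13·29.85 ≈ 3.88, β = 0.87·29.85 ≈ 25.97.

α ≈ 3.88, β ≈ 25.97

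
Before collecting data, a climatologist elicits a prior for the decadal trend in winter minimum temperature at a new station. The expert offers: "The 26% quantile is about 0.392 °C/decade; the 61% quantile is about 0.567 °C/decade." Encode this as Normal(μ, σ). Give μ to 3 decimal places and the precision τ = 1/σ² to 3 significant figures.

μ = 0.514, τ = 27.8

The p-quantile of Normal(μ,σ) is μ + z_p·σ, with z_{0.26} = -0.6433 and z_{0.61} = 0.2793.
Eliminate σ: μ = (z₂·x₁ − z₁·x₂)/(z₂ − z₁) = (0.2793·0.392 − (-0.6433)·0.567)/0.9227 = 0.514.
Then σ = (x₂ − x₁)/(z₂ − z₁) = (0.567 − 0.392)/0.9227 = 0.190.
Precision τ = 1/σ² = 1/0.1897² = 27.8.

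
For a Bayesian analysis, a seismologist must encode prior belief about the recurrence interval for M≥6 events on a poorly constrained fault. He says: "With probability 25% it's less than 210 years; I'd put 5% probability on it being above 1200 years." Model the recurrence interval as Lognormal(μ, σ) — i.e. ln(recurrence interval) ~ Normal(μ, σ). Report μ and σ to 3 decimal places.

μ ≈ 5.854, σ ≈ 0.751

If T ~ Lognormal(μ,σ) then ln T ~ Normal(μ,σ), so the p-quantile of ln T is μ + z_p·σ.
ln(210) = 5.347 and ln(1200) = 7.09; z_{0.25} = -0.6745, z_{0.95} = 1.645.
σ = (7.09 − 5.347)/(1.645 − (-0.6745)) = 0.751.
μ = 5.347 − (-0.6745)·0.751 = 5.854.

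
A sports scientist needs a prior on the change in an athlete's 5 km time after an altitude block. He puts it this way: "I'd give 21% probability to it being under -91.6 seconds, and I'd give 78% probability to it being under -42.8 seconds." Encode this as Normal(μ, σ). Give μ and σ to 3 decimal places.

For Normal(μ,σ), the p-quantile is μ + z_p·σ. Here z_{0.21} = -0.8064, z_{0.78} = 0.7722.
So -91.6 = μ − 0.8064σ and -42.8 = μ + 0.7722σ.
Subtracting: σ = (-42.8 − -91.6)/(0.7722 − (-0.8064)) = 30.913.
Then μ = -91.6 − (-0.8064)·30.913 = -66.671.

μ = -66.671, σ = 30.913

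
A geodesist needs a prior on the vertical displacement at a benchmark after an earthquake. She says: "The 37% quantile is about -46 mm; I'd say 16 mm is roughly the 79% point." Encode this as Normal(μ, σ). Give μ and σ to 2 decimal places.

μ = -27.92, σ = 54.47

For Normal(μ,σ), the p-quantile is μ + z_p·σ. Here z_{0.37} = -0.3319, z_{0.79} = 0.8064.
So -46 = μ − 0.3319σ and 16 = μ + 0.8064σ.
Subtracting: σ = (16 − -46)/(0.8064 − (-0.3319)) = 54.47.
Then μ = -46 − (-0.3319)·54.47 = -27.92.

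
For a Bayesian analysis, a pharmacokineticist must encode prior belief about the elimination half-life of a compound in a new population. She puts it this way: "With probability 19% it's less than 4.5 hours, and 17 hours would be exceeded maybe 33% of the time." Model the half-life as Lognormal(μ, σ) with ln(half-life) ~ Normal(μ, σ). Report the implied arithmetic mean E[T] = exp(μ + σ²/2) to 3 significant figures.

E[T] ≈ 18.1 hours

If T ~ Lognormal(μ,σ) then ln T ~ Normal(μ,σ), so the p-quantile of ln T is μ + z_p·σ.
ln(4.5) = 1.504 and ln(17) = 2.833; z_{0.19} = -0.8779, z_{0.67} = 0.4399.
σ = (2.833 − 1.504)/(0.4399 − (-0.8779)) = 1.009.
μ = 1.504 − (-0.8779)·1.009 = 2.390.
E[T] = exp(μ + σ²/2) = exp(2.390 + 0.5086) = 18.1 hours.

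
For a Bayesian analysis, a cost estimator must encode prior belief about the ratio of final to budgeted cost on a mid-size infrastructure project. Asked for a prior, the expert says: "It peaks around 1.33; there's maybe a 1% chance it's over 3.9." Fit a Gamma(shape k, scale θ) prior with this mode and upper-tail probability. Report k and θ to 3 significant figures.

k ≈ 4.91, θ ≈ 0.34

Gamma(k,θ) with k>1 has mode (k−1)θ, so θ = 1.33/(k−1).
Need P(X < 3.9) = 0.99 with θ tied to k this way. Start at k = 2, θ = 1.33: P(X<3.9) ≈ 0.791.
Too low — raise k to concentrate. Iterating converges to k ≈ 4.91.
Then θ = 1.33/(4.91−1) ≈ 0.34.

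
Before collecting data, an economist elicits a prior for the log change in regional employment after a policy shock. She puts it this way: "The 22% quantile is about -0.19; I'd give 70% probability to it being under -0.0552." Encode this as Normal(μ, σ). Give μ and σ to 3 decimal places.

μ = -0.110, σ = 0.104

The p-quantile of Normal(μ,σ) is μ + z_p·σ, with z_{0.22} = -0.7722 and z_{0.7} = 0.5244.
Eliminate σ: μ = (z₂·x₁ − z₁·x₂)/(z₂ − z₁) = (0.5244·-0.19 − (-0.7722)·-0.0552)/1.297 = -0.110.
Then σ = (x₂ − x₁)/(z₂ − z₁) = (-0.0552 − -0.19)/1.297 = 0.104.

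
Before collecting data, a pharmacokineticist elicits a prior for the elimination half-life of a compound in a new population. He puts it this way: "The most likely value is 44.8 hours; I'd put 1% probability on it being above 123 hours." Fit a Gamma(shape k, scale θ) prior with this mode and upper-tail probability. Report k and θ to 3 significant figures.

Gamma(k,θ) with k>1 has mode (k−1)θ, so θ = 44.8/(k−1).
Need P(X < 123) = 0.99 with θ tied to k this way. Start at k = 2, θ = 44.8: P(X<123) ≈ 0.759.
Too low — raise k to concentrate. Iterating converges to k ≈ 5.51.
Then θ = 44.8/(5.51−1) ≈ 9.94.

k ≈ 5.51, θ ≈ 9.94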